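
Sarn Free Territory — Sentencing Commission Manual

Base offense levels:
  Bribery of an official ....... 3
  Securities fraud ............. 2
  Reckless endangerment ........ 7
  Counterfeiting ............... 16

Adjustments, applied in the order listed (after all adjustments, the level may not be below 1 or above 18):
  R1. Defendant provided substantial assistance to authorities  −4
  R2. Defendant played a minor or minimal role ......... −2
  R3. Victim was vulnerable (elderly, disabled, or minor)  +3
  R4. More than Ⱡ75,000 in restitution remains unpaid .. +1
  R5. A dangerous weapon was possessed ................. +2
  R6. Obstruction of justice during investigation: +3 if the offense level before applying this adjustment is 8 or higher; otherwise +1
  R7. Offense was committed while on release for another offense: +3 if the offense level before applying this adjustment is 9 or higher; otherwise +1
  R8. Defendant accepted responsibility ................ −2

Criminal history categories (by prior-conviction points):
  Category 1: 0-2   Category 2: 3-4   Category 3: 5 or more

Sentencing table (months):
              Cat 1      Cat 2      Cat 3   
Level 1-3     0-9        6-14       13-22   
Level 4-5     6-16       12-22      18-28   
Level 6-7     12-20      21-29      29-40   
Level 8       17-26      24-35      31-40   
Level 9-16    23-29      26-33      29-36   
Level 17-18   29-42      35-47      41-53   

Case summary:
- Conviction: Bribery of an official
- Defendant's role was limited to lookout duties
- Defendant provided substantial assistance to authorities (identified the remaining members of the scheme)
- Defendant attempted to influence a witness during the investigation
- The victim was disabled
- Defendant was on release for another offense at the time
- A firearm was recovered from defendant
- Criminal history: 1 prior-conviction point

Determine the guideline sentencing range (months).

Base offense level for bribery of an official: 3.
R1 applies: 3 − 4 = -1.
R2 applies: -1 − 2 = -3.
R3 applies: -3 + 3 = 0.
R5 applies: 0 + 2 = 2.
R6 applies (level before this adjustment is 2 < 8, so +1): 2 + 1 = 3.
R7 applies (level before this adjustment is 3 < 9, so +1): 3 + 1 = 4.
R8 does not apply.
Final offense level: 4.
Criminal history: 1 prior point → Category 1 (0-2).
Level 4 falls in the 4-5 band.
Grid: Level 4-5 × Category 1 = 6-16 months.

6-16 months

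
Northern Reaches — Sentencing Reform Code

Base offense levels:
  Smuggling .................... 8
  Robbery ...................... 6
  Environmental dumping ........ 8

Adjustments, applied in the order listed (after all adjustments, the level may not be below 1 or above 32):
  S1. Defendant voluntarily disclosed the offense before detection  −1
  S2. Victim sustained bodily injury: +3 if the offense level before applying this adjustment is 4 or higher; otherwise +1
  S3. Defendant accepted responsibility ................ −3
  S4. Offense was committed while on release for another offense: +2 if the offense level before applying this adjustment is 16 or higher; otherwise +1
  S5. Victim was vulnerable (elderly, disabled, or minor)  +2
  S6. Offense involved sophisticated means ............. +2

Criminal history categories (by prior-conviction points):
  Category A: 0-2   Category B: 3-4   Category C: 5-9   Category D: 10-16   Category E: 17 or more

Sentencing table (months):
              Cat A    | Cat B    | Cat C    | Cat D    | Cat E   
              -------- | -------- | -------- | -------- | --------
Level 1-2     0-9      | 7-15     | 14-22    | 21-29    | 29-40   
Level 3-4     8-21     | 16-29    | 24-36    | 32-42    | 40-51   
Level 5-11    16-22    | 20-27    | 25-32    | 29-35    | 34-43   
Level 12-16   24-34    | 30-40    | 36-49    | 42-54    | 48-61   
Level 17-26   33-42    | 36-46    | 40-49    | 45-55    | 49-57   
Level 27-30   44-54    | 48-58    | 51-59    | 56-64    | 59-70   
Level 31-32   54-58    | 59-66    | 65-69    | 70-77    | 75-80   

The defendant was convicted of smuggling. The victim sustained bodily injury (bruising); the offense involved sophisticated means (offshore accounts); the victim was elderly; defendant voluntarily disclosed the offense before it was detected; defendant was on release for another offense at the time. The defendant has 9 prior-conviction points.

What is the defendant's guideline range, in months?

36-49 months

Base offense level for smuggling: 8.
S1 applies: 8 − 1 = 7.
S2 applies (level before this adjustment is 7 ≥ 4, so +3): 7 + 3 = 10.
S3 does not apply.
S4 applies (level before this adjustment is 10 < 16, so +1): 10 + 1 = 11.
S5 applies: 11 + 2 = 13.
S6 applies: 13 + 2 = 15.
Final offense level: 15.
Criminal history: 9 prior points → Category C (5-9).
Level 15 falls in the 12-16 band.
Grid: Level 12-16 × Category C = 36-49 months.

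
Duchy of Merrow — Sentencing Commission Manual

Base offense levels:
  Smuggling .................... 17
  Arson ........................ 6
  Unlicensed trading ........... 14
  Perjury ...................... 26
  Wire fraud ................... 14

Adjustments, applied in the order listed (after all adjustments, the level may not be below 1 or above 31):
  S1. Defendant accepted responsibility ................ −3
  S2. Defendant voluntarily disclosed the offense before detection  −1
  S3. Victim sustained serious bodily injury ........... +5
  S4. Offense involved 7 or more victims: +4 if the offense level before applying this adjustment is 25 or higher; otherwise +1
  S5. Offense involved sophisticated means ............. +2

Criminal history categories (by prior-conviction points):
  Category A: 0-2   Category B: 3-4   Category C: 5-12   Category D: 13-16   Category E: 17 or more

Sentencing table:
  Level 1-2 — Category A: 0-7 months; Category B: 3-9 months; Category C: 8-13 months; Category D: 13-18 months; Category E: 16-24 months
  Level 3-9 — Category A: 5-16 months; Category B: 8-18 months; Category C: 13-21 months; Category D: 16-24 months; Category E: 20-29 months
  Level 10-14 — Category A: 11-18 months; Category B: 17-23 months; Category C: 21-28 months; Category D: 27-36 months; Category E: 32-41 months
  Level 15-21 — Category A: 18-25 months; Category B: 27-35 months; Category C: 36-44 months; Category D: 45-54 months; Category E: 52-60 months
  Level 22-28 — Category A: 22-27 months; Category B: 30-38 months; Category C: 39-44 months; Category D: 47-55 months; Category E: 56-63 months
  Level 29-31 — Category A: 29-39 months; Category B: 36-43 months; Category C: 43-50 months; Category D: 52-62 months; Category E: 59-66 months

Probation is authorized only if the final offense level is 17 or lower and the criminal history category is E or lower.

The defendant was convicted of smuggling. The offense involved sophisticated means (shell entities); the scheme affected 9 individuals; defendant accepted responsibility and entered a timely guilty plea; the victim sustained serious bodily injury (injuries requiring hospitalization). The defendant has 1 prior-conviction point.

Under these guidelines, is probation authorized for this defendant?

No

Base offense level for smuggling: 17.
S1 applies: 17 − 3 = 14.
S2 does not apply.
S3 applies: 14 + 5 = 19.
S4 applies (level before this adjustment is 19 < 25, so +1): 19 + 1 = 20.
S5 applies: 20 + 2 = 22.
Final offense level: 22.
Criminal history: 1 prior point → Category A (0-2).
Level 22 falls in the 22-28 band.
Grid: Level 22-28 × Category A = 22-27 months.
Probation check: level 22 > 17 and category A ≤ E → not eligible.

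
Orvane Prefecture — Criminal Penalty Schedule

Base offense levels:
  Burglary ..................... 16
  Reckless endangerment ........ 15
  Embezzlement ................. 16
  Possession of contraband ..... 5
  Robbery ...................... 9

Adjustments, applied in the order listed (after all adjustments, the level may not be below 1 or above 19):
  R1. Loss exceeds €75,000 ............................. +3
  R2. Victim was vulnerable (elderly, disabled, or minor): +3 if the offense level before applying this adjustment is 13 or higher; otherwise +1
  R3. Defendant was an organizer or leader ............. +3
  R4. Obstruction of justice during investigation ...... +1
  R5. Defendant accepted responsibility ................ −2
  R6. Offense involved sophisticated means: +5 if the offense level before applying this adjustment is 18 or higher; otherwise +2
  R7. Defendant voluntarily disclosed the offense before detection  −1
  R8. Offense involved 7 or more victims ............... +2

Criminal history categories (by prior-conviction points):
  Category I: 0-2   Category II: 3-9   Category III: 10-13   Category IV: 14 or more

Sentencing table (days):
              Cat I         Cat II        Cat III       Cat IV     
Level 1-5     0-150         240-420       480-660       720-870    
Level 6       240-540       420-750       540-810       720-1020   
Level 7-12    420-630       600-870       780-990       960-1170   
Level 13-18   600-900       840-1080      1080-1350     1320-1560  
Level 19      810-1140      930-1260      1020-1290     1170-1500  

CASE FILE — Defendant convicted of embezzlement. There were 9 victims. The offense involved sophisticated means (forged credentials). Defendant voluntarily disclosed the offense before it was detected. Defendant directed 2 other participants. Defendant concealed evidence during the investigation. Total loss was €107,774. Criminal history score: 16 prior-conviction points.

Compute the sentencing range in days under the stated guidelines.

1170-1500 days

Base offense level for embezzlement: 16.
R1 applies: 16 + 3 = 19.
R2 does not apply.
R3 applies: 19 + 3 = 22.
R4 applies: 22 + 1 = 23.
R6 applies (level before this adjustment is 23 ≥ 18, so +5): 23 + 5 = 28.
R7 applies: 28 − 1 = 27.
R8 applies: 27 + 2 = 29.
Level 29 exceeds the maximum of 19; capped at 19.
Final offense level: 19.
Criminal history: 16 prior points → Category IV (14+).
Level 19 falls in the 19 band.
Grid: Level 19 × Category IV = 1170-1500 days.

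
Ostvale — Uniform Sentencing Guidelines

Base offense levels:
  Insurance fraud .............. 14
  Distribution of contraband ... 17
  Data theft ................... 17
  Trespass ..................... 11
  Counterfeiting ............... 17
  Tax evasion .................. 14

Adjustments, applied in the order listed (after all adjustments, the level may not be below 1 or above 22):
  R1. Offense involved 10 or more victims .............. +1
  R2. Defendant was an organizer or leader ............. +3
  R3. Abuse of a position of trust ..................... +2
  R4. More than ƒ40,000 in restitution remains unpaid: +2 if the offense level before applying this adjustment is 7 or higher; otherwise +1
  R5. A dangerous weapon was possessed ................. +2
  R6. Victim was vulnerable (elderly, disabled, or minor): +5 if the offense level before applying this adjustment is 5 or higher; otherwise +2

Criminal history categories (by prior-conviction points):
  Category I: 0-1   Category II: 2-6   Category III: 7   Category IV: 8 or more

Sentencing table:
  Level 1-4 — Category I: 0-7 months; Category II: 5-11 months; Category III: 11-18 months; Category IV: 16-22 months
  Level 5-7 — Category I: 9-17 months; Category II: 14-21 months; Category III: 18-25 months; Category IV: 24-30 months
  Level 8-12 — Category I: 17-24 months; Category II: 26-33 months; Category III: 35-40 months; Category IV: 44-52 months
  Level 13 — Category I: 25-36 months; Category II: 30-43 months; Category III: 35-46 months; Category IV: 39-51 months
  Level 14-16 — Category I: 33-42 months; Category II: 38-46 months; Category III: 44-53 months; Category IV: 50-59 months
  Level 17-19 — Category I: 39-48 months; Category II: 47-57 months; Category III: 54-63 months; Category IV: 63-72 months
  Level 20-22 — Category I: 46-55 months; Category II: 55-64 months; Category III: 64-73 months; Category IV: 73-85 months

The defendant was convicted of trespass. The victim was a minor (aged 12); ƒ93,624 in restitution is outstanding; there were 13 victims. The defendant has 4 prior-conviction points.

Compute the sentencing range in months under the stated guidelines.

47-57 months

Base offense level for trespass: 11.
R1 applies: 11 + 1 = 12.
R2 does not apply.
R4 applies (level before this adjustment is 12 ≥ 7, so +2): 12 + 2 = 14.
R6 applies (level before this adjustment is 14 ≥ 5, so +5): 14 + 5 = 19.
Final offense level: 19.
Criminal history: 4 prior points → Category II (2-6).
Level 19 falls in the 17-19 band.
Grid: Level 17-19 × Category II = 47-57 months.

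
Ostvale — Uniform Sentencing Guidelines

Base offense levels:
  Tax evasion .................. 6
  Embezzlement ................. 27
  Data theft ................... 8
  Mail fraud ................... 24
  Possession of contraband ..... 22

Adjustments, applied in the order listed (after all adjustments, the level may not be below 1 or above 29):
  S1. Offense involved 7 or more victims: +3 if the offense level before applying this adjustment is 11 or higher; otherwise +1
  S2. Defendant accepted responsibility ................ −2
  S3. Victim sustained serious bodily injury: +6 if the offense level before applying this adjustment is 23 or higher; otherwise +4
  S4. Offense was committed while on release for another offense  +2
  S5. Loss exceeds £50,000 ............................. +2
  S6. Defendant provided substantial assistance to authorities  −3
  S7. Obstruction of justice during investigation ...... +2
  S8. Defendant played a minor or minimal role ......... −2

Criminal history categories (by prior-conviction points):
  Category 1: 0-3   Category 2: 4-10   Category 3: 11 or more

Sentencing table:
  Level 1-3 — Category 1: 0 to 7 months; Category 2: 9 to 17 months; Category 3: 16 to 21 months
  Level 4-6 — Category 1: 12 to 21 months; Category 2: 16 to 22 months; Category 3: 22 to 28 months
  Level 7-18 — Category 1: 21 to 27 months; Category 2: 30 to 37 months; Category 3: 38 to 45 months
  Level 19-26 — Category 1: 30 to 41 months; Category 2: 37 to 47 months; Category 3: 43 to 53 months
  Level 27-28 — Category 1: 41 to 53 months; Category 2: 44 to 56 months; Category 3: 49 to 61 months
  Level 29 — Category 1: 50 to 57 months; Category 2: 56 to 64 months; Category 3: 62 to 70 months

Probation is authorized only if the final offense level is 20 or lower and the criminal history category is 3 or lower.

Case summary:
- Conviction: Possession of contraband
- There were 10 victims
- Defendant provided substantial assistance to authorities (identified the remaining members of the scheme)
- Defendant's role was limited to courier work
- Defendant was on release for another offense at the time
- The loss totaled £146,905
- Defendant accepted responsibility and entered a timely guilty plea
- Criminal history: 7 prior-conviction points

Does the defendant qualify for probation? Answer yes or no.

No

Base offense level for possession of contraband: 22.
S1 applies (level before this adjustment is 22 ≥ 11, so +3): 22 + 3 = 25.
S2 applies: 25 − 2 = 23.
S3 does not apply.
S4 applies: 23 + 2 = 25.
S5 applies: 25 + 2 = 27.
S6 applies: 27 − 3 = 24.
S8 applies: 24 − 2 = 22.
Final offense level: 22.
Criminal history: 7 prior points → Category 2 (4-10).
Level 22 falls in the 19-26 band.
Grid: Level 19-26 × Category 2 = 37-47 months.
Probation check: level 22 > 20 and category 2 ≤ 3 → not eligible.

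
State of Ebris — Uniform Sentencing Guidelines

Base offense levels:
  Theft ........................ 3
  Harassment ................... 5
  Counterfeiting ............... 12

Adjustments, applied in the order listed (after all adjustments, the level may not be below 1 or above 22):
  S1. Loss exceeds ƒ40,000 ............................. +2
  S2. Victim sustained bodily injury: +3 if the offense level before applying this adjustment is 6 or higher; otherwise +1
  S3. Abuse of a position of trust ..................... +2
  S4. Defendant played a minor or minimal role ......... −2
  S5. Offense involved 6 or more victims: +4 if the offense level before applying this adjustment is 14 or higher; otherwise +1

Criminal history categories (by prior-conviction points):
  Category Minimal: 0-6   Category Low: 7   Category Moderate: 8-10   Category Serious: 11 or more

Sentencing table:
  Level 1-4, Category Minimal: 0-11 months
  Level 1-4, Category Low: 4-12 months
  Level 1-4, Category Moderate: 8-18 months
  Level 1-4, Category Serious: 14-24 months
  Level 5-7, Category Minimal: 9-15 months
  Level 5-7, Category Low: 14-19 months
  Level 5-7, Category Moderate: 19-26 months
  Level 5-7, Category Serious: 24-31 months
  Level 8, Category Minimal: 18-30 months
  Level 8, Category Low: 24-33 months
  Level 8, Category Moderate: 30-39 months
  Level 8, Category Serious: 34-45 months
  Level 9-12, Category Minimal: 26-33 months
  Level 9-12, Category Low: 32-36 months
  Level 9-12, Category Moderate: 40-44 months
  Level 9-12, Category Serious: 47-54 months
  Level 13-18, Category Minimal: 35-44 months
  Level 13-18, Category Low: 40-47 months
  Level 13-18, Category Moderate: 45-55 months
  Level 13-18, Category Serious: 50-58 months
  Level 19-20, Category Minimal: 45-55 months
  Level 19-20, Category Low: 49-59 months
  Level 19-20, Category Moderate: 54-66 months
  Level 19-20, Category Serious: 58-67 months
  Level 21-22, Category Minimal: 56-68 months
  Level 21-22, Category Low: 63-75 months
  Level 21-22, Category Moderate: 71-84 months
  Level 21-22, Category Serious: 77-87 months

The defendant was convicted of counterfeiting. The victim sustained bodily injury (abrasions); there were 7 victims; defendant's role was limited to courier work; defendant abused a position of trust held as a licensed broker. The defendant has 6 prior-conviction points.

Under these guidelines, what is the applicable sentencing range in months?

Base offense level for counterfeiting: 12.
S1 does not apply.
S2 applies (level before this adjustment is 12 ≥ 6, so +3): 12 + 3 = 15.
S3 applies: 15 + 2 = 17.
S4 applies: 17 − 2 = 15.
S5 applies (level before this adjustment is 15 ≥ 14, so +4): 15 + 4 = 19.
Final offense level: 19.
Criminal history: 6 prior points → Category Minimal (0-6).
Level 19 falls in the 19-20 band.
Grid: Level 19-20 × Category Minimal = 45-55 months.

45-55 months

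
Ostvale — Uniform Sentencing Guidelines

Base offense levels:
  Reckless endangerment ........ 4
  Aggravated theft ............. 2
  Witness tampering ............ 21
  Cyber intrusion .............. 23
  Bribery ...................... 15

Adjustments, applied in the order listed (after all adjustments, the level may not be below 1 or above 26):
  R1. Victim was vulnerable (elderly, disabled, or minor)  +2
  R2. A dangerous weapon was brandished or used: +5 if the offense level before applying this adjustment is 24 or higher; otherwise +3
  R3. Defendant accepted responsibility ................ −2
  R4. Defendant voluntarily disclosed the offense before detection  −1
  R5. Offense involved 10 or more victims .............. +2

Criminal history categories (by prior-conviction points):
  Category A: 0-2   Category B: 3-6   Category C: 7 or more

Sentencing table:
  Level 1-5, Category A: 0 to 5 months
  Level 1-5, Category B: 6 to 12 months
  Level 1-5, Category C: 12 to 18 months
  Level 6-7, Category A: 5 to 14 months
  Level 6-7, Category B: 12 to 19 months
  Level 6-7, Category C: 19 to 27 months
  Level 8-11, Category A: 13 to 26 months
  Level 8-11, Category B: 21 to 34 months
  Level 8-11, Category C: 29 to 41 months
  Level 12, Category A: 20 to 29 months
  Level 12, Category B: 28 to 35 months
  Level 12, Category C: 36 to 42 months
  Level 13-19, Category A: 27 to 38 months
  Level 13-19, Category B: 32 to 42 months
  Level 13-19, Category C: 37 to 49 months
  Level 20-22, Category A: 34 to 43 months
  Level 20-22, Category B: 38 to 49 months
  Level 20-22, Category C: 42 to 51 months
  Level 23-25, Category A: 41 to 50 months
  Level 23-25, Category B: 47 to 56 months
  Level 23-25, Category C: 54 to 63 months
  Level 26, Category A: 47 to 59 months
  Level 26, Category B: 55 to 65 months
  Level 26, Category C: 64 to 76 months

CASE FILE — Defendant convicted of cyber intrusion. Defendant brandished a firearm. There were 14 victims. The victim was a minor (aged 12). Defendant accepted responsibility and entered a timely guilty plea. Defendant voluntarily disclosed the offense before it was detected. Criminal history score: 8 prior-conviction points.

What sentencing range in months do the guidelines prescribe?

64-76 months

Base offense level for cyber intrusion: 23.
R1 applies: 23 + 2 = 25.
R2 applies (level before this adjustment is 25 ≥ 24, so +5): 25 + 5 = 30.
R3 applies: 30 − 2 = 28.
R4 applies: 28 − 1 = 27.
R5 applies: 27 + 2 = 29.
Level 29 exceeds the maximum of 26; capped at 26.
Final offense level: 26.
Criminal history: 8 prior points → Category C (7+).
Level 26 falls in the 26 band.
Grid: Level 26 × Category C = 64-76 months.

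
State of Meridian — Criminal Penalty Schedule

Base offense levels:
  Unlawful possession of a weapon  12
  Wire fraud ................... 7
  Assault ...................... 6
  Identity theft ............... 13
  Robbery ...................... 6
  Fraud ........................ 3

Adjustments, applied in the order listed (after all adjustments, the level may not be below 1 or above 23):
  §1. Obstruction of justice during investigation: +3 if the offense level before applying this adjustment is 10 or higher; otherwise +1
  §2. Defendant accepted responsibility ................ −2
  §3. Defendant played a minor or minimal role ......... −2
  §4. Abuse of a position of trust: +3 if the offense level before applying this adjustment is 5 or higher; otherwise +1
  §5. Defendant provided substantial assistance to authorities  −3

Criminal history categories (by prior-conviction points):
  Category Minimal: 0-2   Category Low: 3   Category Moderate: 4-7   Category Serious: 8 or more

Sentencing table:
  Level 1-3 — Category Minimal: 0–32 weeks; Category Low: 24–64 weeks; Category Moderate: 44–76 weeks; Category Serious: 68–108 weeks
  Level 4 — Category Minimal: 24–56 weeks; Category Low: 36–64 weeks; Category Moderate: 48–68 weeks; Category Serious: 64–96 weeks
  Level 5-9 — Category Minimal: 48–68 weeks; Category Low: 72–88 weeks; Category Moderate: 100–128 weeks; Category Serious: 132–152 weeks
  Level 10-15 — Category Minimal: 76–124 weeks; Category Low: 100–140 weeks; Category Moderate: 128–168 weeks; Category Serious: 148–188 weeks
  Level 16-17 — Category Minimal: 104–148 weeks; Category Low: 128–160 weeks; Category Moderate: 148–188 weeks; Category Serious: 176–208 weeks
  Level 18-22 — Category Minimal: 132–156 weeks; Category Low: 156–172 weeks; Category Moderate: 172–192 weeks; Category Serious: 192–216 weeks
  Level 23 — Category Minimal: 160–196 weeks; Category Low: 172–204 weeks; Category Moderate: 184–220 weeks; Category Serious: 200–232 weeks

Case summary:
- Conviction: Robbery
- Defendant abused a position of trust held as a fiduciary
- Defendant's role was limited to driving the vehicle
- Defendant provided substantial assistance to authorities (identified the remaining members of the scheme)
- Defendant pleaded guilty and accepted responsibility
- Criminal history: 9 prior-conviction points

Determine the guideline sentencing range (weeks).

Base offense level for robbery: 6.
§2 applies: 6 − 2 = 4.
§3 applies: 4 − 2 = 2.
§4 applies (level before this adjustment is 2 < 5, so +1): 2 + 1 = 3.
§5 applies: 3 − 3 = 0.
Level 0 is below the minimum of 1; floored at 1.
Final offense level: 1.
Criminal history: 9 prior points → Category Serious (8+).
Level 1 falls in the 1-3 band.
Grid: Level 1-3 × Category Serious = 68-108 weeks.

68-108 weeks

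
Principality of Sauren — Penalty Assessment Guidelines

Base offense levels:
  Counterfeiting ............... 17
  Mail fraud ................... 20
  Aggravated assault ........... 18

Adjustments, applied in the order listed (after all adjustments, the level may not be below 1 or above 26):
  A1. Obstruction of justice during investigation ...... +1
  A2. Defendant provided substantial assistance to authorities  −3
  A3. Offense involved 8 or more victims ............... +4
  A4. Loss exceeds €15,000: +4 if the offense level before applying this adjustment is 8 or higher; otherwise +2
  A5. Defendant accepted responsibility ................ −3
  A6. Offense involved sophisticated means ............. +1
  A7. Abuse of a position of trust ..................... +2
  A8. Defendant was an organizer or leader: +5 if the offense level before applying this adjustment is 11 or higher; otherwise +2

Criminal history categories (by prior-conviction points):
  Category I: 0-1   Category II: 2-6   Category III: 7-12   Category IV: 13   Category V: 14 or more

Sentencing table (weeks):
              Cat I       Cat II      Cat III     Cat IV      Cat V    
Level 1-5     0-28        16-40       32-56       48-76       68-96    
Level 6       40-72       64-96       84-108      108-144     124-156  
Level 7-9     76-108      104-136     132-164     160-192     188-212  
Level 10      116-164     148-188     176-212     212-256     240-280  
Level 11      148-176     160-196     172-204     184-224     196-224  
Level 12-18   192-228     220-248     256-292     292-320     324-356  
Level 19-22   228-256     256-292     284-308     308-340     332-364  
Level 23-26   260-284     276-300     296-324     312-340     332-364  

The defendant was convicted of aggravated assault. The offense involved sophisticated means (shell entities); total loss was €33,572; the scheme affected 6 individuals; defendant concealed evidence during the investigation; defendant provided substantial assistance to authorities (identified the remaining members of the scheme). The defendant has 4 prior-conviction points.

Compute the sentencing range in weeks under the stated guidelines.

Base offense level for aggravated assault: 18.
A1 applies: 18 + 1 = 19.
A2 applies: 19 − 3 = 16.
A4 applies (level before this adjustment is 16 ≥ 8, so +4): 16 + 4 = 20.
A5 does not apply.
A6 applies: 20 + 1 = 21.
A7 does not apply.
Final offense level: 21.
Criminal history: 4 prior points → Category II (2-6).
Level 21 falls in the 19-22 band.
Grid: Level 19-22 × Category II = 256-292 weeks.

256-292 weeks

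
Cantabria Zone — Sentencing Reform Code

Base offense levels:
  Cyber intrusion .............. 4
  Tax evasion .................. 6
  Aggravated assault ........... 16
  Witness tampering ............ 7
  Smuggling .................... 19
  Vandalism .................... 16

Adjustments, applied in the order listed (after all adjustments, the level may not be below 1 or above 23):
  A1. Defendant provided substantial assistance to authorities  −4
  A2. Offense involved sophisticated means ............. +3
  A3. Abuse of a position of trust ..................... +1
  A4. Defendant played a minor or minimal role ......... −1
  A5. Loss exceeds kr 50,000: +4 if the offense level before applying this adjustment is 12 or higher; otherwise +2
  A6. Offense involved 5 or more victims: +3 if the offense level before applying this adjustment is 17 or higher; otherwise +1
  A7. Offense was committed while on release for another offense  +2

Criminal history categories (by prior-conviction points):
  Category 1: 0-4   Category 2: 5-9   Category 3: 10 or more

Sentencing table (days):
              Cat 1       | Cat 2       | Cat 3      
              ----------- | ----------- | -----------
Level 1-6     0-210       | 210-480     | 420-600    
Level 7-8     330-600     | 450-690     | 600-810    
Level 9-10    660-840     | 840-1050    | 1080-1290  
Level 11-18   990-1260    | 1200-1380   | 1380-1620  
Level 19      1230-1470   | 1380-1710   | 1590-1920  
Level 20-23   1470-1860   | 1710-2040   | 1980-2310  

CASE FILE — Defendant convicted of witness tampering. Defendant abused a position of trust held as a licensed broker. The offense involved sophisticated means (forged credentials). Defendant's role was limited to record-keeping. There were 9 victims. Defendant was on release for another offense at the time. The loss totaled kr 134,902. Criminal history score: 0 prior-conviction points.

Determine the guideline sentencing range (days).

990-1260 days

Base offense level for witness tampering: 7.
A1 does not apply.
A2 applies: 7 + 3 = 10.
A3 applies: 10 + 1 = 11.
A4 applies: 11 − 1 = 10.
A5 applies (level before this adjustment is 10 < 12, so +2): 10 + 2 = 12.
A6 applies (level before this adjustment is 12 < 17, so +1): 12 + 1 = 13.
A7 applies: 13 + 2 = 15.
Final offense level: 15.
Criminal history: 0 prior points → Category 1 (0-4).
Level 15 falls in the 11-18 band.
Grid: Level 11-18 × Category 1 = 990-1260 days.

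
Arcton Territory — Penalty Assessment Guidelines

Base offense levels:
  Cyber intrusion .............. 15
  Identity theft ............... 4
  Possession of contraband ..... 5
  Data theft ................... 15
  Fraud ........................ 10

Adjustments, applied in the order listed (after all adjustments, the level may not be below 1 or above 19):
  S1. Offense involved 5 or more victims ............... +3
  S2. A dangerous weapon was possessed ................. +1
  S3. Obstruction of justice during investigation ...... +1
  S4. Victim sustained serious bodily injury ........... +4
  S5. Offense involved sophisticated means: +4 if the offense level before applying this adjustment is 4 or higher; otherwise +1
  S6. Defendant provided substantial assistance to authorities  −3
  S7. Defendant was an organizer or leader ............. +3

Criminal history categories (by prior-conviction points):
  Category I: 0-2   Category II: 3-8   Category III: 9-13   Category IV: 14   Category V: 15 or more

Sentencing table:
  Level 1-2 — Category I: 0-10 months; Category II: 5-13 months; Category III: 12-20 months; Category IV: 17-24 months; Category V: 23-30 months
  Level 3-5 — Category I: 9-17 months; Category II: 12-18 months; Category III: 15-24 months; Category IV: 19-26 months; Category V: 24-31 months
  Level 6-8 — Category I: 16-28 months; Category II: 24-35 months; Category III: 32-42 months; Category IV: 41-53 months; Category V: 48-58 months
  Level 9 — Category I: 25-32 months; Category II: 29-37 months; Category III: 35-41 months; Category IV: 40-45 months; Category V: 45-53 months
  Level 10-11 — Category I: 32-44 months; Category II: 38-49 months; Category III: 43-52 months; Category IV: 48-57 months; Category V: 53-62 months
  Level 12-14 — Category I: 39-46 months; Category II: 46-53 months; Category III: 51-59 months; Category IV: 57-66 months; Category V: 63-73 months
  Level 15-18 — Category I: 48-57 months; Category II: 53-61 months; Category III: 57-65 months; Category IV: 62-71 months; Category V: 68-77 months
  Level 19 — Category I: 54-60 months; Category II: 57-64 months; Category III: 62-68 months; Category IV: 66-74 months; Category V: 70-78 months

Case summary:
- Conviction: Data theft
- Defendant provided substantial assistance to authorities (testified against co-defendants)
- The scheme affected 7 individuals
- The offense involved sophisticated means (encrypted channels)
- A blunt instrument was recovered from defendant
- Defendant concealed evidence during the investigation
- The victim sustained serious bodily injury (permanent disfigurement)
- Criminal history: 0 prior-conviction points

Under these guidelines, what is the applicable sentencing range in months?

Base offense level for data theft: 15.
S1 applies: 15 + 3 = 18.
S2 applies: 18 + 1 = 19.
S3 applies: 19 + 1 = 20.
S4 applies: 20 + 4 = 24.
S5 applies (level before this adjustment is 24 ≥ 4, so +4): 24 + 4 = 28.
S6 applies: 28 − 3 = 25.
Level 25 exceeds the maximum of 19; capped at 19.
Final offense level: 19.
Criminal history: 0 prior points → Category I (0-2).
Level 19 falls in the 19 band.
Grid: Level 19 × Category I = 54-60 months.

54-60 months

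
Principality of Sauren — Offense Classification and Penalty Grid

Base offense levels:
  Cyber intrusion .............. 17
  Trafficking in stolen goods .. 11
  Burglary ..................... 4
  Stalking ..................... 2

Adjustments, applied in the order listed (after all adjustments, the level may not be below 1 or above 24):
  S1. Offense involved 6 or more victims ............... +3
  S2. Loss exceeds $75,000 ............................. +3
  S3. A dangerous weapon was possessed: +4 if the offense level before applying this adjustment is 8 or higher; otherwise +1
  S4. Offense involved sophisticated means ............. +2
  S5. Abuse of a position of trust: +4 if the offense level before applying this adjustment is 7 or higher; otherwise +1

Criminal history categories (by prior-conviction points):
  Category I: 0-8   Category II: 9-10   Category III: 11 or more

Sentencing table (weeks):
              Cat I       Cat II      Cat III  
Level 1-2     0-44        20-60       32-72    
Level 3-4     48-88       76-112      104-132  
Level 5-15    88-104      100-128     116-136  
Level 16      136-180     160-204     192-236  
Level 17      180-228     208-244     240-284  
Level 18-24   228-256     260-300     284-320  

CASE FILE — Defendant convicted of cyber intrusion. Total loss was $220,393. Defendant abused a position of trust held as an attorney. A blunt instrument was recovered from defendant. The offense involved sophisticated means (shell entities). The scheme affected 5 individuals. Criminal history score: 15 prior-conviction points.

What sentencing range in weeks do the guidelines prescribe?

284-320 weeks

Base offense level for cyber intrusion: 17.
S2 applies: 17 + 3 = 20.
S3 applies (level before this adjustment is 20 ≥ 8, so +4): 20 + 4 = 24.
S4 applies: 24 + 2 = 26.
S5 applies (level before this adjustment is 26 ≥ 7, so +4): 26 + 4 = 30.
Level 30 exceeds the maximum of 24; capped at 24.
Final offense level: 24.
Criminal history: 15 prior points → Category III (11+).
Level 24 falls in the 18-24 band.
Grid: Level 18-24 × Category III = 284-320 weeks.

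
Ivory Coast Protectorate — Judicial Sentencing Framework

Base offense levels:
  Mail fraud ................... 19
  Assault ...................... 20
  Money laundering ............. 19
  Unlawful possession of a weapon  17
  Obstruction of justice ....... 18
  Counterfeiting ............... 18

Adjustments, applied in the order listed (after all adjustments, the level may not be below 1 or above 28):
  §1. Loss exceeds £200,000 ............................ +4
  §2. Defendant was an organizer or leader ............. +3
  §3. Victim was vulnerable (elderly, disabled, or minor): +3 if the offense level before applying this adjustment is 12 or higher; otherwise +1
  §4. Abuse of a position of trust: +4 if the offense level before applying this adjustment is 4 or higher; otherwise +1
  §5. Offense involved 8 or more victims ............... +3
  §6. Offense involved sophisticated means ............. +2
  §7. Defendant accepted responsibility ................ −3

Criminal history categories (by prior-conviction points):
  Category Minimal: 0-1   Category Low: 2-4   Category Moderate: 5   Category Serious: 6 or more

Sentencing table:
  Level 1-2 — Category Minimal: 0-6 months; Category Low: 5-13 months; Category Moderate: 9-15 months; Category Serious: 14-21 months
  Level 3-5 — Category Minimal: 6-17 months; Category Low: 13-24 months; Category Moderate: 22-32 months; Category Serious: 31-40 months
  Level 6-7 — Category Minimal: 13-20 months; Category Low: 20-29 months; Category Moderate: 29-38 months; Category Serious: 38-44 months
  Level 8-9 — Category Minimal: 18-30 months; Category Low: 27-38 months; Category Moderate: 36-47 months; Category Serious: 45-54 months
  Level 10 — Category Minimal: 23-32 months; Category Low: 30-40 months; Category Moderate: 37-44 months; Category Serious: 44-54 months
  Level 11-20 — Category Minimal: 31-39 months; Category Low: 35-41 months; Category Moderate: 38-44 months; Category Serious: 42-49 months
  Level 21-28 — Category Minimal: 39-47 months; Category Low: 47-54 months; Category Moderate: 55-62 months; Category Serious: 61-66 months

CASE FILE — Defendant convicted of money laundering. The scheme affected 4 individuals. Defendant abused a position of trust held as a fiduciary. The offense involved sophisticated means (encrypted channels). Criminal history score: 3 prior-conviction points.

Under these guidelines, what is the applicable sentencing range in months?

Base offense level for money laundering: 19.
§3 does not apply.
§4 applies (level before this adjustment is 19 ≥ 4, so +4): 19 + 4 = 23.
§5 does not apply.
§6 applies: 23 + 2 = 25.
§7 does not apply.
Final offense level: 25.
Criminal history: 3 prior points → Category Low (2-4).
Level 25 falls in the 21-28 band.
Grid: Level 21-28 × Category Low = 47-54 months.

47-54 months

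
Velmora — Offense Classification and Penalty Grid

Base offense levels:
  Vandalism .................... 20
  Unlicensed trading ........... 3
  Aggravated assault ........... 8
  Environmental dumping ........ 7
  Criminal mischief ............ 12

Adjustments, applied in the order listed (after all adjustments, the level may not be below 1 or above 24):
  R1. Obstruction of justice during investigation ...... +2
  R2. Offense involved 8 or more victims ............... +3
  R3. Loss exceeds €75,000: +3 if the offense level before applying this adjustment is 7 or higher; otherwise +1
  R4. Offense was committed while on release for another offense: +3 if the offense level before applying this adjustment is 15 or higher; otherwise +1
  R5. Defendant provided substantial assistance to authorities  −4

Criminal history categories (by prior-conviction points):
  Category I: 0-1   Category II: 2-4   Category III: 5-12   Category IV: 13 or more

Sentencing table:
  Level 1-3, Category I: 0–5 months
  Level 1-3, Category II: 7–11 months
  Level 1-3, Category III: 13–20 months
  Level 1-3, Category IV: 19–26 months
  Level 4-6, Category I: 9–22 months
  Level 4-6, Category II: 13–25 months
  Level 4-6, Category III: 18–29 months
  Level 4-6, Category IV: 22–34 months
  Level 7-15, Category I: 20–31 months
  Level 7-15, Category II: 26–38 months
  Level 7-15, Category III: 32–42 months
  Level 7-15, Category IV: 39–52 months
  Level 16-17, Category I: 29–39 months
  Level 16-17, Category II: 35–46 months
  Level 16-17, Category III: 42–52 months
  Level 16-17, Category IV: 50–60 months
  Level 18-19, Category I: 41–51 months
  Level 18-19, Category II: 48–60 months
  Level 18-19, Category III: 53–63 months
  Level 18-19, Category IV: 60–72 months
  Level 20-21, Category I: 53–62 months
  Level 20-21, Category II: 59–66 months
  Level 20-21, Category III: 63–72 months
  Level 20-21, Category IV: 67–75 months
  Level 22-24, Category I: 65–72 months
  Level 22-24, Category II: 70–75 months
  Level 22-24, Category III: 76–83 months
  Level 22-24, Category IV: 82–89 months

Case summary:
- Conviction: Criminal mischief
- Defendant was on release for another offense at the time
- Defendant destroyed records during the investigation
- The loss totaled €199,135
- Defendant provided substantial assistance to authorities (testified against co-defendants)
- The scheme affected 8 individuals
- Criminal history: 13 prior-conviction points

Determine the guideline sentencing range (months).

Base offense level for criminal mischief: 12.
R1 applies: 12 + 2 = 14.
R2 applies: 14 + 3 = 17.
R3 applies (level before this adjustment is 17 ≥ 7, so +3): 17 + 3 = 20.
R4 applies (level before this adjustment is 20 ≥ 15, so +3): 20 + 3 = 23.
R5 applies: 23 − 4 = 19.
Final offense level: 19.
Criminal history: 13 prior points → Category IV (13+).
Level 19 falls in the 18-19 band.
Grid: Level 18-19 × Category IV = 60-72 months.

60-72 months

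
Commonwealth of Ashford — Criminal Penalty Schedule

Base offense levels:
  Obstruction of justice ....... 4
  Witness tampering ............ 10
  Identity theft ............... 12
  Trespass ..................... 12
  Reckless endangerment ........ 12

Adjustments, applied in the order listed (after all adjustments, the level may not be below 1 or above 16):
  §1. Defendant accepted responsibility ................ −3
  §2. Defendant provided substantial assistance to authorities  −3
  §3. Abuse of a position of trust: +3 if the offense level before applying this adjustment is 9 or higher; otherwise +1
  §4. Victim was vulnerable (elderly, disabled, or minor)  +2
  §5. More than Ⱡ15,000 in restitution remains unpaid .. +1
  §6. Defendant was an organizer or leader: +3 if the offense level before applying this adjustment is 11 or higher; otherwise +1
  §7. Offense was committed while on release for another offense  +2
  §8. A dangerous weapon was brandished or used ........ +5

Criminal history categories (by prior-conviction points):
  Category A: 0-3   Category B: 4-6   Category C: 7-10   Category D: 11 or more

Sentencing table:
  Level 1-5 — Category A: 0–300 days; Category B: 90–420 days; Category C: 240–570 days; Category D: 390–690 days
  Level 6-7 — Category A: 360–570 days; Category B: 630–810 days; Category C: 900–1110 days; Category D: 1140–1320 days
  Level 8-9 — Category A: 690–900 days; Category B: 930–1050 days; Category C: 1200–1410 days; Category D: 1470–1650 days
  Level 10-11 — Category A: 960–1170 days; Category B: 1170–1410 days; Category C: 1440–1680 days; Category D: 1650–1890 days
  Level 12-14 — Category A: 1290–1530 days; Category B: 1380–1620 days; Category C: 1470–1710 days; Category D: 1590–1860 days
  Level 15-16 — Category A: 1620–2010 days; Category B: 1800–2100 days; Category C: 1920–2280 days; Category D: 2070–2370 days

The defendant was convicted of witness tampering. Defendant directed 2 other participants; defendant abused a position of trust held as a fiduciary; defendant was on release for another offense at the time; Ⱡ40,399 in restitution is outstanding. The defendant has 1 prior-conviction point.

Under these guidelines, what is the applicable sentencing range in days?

1620-2010 days

Base offense level for witness tampering: 10.
§3 applies (level before this adjustment is 10 ≥ 9, so +3): 10 + 3 = 13.
§5 applies: 13 + 1 = 14.
§6 applies (level before this adjustment is 14 ≥ 11, so +3): 14 + 3 = 17.
§7 applies: 17 + 2 = 19.
§8 does not apply.
Level 19 exceeds the maximum of 16; capped at 16.
Final offense level: 16.
Criminal history: 1 prior point → Category A (0-3).
Level 16 falls in the 15-16 band.
Grid: Level 15-16 × Category A = 1620-2010 days.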